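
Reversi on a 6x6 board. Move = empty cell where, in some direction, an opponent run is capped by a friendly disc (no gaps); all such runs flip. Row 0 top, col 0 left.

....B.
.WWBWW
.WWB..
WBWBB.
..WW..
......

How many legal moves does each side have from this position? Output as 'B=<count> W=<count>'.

Answer: B=10 W=9

Derivation:
-- B to move --
(0,0): flips 2 -> legal
(0,1): flips 3 -> legal
(0,2): no bracket -> illegal
(0,3): no bracket -> illegal
(0,5): flips 1 -> legal
(1,0): flips 2 -> legal
(2,0): flips 2 -> legal
(2,4): flips 1 -> legal
(2,5): no bracket -> illegal
(4,0): no bracket -> illegal
(4,1): flips 1 -> legal
(4,4): no bracket -> illegal
(5,1): flips 1 -> legal
(5,2): flips 1 -> legal
(5,3): flips 2 -> legal
(5,4): no bracket -> illegal
B mobility = 10
-- W to move --
(0,2): no bracket -> illegal
(0,3): flips 3 -> legal
(0,5): no bracket -> illegal
(2,0): flips 1 -> legal
(2,4): flips 2 -> legal
(2,5): flips 1 -> legal
(3,5): flips 2 -> legal
(4,0): flips 1 -> legal
(4,1): flips 1 -> legal
(4,4): flips 1 -> legal
(4,5): flips 2 -> legal
W mobility = 9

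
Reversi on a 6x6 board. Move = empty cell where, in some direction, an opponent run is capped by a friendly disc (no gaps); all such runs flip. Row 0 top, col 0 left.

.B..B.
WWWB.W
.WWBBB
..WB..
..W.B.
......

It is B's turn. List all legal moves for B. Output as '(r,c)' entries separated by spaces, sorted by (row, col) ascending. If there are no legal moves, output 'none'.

Answer: (0,0) (0,5) (2,0) (3,1) (4,1) (5,1)

Derivation:
(0,0): flips 2 -> legal
(0,2): no bracket -> illegal
(0,3): no bracket -> illegal
(0,5): flips 1 -> legal
(1,4): no bracket -> illegal
(2,0): flips 2 -> legal
(3,0): no bracket -> illegal
(3,1): flips 4 -> legal
(4,1): flips 1 -> legal
(4,3): no bracket -> illegal
(5,1): flips 1 -> legal
(5,2): no bracket -> illegal
(5,3): no bracket -> illegal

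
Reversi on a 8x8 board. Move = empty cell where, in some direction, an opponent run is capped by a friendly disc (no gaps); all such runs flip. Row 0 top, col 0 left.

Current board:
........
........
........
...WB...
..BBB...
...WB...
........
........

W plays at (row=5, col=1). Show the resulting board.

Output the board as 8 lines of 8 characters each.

Place W at (5,1); scan 8 dirs for brackets.
Dir NW: first cell '.' (not opp) -> no flip
Dir N: first cell '.' (not opp) -> no flip
Dir NE: opp run (4,2) capped by W -> flip
Dir W: first cell '.' (not opp) -> no flip
Dir E: first cell '.' (not opp) -> no flip
Dir SW: first cell '.' (not opp) -> no flip
Dir S: first cell '.' (not opp) -> no flip
Dir SE: first cell '.' (not opp) -> no flip
All flips: (4,2)

Answer: ........
........
........
...WB...
..WBB...
.W.WB...
........
........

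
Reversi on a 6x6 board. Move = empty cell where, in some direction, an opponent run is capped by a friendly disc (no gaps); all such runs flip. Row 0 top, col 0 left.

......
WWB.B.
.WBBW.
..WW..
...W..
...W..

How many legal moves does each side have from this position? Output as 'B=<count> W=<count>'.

Answer: B=8 W=5

Derivation:
-- B to move --
(0,0): flips 1 -> legal
(0,1): no bracket -> illegal
(0,2): no bracket -> illegal
(1,3): no bracket -> illegal
(1,5): no bracket -> illegal
(2,0): flips 1 -> legal
(2,5): flips 1 -> legal
(3,0): flips 1 -> legal
(3,1): no bracket -> illegal
(3,4): flips 1 -> legal
(3,5): no bracket -> illegal
(4,1): flips 1 -> legal
(4,2): flips 1 -> legal
(4,4): flips 1 -> legal
(5,2): no bracket -> illegal
(5,4): no bracket -> illegal
B mobility = 8
-- W to move --
(0,1): no bracket -> illegal
(0,2): flips 2 -> legal
(0,3): flips 1 -> legal
(0,4): flips 1 -> legal
(0,5): flips 2 -> legal
(1,3): flips 2 -> legal
(1,5): no bracket -> illegal
(2,5): no bracket -> illegal
(3,1): no bracket -> illegal
(3,4): no bracket -> illegal
W mobility = 5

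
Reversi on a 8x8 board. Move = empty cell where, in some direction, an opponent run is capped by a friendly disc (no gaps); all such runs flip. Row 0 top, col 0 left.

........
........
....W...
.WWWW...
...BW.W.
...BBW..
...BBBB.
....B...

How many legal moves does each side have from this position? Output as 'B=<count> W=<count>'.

-- B to move --
(1,3): no bracket -> illegal
(1,4): flips 3 -> legal
(1,5): no bracket -> illegal
(2,0): no bracket -> illegal
(2,1): flips 1 -> legal
(2,2): flips 3 -> legal
(2,3): flips 1 -> legal
(2,5): flips 1 -> legal
(3,0): no bracket -> illegal
(3,5): flips 1 -> legal
(3,6): no bracket -> illegal
(3,7): flips 2 -> legal
(4,0): no bracket -> illegal
(4,1): no bracket -> illegal
(4,2): no bracket -> illegal
(4,5): flips 2 -> legal
(4,7): no bracket -> illegal
(5,6): flips 1 -> legal
(5,7): no bracket -> illegal
B mobility = 9
-- W to move --
(4,2): flips 1 -> legal
(4,5): no bracket -> illegal
(5,2): flips 3 -> legal
(5,6): no bracket -> illegal
(5,7): no bracket -> illegal
(6,2): flips 1 -> legal
(6,7): no bracket -> illegal
(7,2): no bracket -> illegal
(7,3): flips 4 -> legal
(7,5): flips 1 -> legal
(7,6): flips 3 -> legal
(7,7): flips 1 -> legal
W mobility = 7

Answer: B=9 W=7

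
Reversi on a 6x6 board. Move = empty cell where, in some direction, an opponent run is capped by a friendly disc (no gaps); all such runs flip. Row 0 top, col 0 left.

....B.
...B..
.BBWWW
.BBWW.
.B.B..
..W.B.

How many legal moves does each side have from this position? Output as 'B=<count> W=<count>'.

-- B to move --
(1,2): no bracket -> illegal
(1,4): flips 1 -> legal
(1,5): no bracket -> illegal
(3,5): flips 3 -> legal
(4,2): no bracket -> illegal
(4,4): flips 1 -> legal
(4,5): no bracket -> illegal
(5,1): no bracket -> illegal
(5,3): no bracket -> illegal
B mobility = 3
-- W to move --
(0,2): flips 1 -> legal
(0,3): flips 1 -> legal
(0,5): no bracket -> illegal
(1,0): no bracket -> illegal
(1,1): flips 1 -> legal
(1,2): no bracket -> illegal
(1,4): no bracket -> illegal
(1,5): no bracket -> illegal
(2,0): flips 2 -> legal
(3,0): flips 3 -> legal
(4,0): no bracket -> illegal
(4,2): no bracket -> illegal
(4,4): no bracket -> illegal
(4,5): no bracket -> illegal
(5,0): flips 2 -> legal
(5,1): no bracket -> illegal
(5,3): flips 1 -> legal
(5,5): no bracket -> illegal
W mobility = 7

Answer: B=3 W=7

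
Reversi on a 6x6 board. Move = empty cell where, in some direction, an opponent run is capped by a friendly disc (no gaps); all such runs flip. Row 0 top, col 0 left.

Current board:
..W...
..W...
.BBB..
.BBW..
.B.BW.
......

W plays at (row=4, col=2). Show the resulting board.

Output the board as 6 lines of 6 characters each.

Answer: ..W...
..W...
.BWB..
.BWW..
.BWWW.
......

Derivation:
Place W at (4,2); scan 8 dirs for brackets.
Dir NW: opp run (3,1), next='.' -> no flip
Dir N: opp run (3,2) (2,2) capped by W -> flip
Dir NE: first cell 'W' (not opp) -> no flip
Dir W: opp run (4,1), next='.' -> no flip
Dir E: opp run (4,3) capped by W -> flip
Dir SW: first cell '.' (not opp) -> no flip
Dir S: first cell '.' (not opp) -> no flip
Dir SE: first cell '.' (not opp) -> no flip
All flips: (2,2) (3,2) (4,3)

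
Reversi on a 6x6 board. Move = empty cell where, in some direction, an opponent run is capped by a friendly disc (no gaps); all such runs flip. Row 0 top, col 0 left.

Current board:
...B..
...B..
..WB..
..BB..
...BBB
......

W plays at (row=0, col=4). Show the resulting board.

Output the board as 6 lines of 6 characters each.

Place W at (0,4); scan 8 dirs for brackets.
Dir NW: edge -> no flip
Dir N: edge -> no flip
Dir NE: edge -> no flip
Dir W: opp run (0,3), next='.' -> no flip
Dir E: first cell '.' (not opp) -> no flip
Dir SW: opp run (1,3) capped by W -> flip
Dir S: first cell '.' (not opp) -> no flip
Dir SE: first cell '.' (not opp) -> no flip
All flips: (1,3)

Answer: ...BW.
...W..
..WB..
..BB..
...BBB
......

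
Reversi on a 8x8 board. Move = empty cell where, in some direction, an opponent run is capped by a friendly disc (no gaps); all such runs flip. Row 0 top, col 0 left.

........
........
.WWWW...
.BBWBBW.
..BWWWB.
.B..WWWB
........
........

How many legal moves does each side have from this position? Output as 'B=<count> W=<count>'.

Answer: B=14 W=9

Derivation:
-- B to move --
(1,0): flips 1 -> legal
(1,1): flips 1 -> legal
(1,2): flips 2 -> legal
(1,3): flips 2 -> legal
(1,4): flips 2 -> legal
(1,5): flips 2 -> legal
(2,0): no bracket -> illegal
(2,5): no bracket -> illegal
(2,6): flips 1 -> legal
(2,7): no bracket -> illegal
(3,0): no bracket -> illegal
(3,7): flips 1 -> legal
(4,7): no bracket -> illegal
(5,2): flips 1 -> legal
(5,3): flips 4 -> legal
(6,3): no bracket -> illegal
(6,4): flips 3 -> legal
(6,5): flips 4 -> legal
(6,6): flips 1 -> legal
(6,7): flips 2 -> legal
B mobility = 14
-- W to move --
(2,0): no bracket -> illegal
(2,5): flips 2 -> legal
(2,6): flips 1 -> legal
(3,0): flips 2 -> legal
(3,7): flips 1 -> legal
(4,0): flips 1 -> legal
(4,1): flips 3 -> legal
(4,7): flips 1 -> legal
(5,0): no bracket -> illegal
(5,2): flips 2 -> legal
(5,3): no bracket -> illegal
(6,0): flips 2 -> legal
(6,1): no bracket -> illegal
(6,2): no bracket -> illegal
(6,6): no bracket -> illegal
(6,7): no bracket -> illegal
W mobility = 9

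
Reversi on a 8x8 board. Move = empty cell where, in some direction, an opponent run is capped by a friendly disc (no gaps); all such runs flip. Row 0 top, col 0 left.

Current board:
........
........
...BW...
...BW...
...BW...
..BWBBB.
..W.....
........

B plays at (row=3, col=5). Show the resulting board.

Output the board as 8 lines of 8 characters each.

Answer: ........
........
...BW...
...BBB..
...BW...
..BWBBB.
..W.....
........

Derivation:
Place B at (3,5); scan 8 dirs for brackets.
Dir NW: opp run (2,4), next='.' -> no flip
Dir N: first cell '.' (not opp) -> no flip
Dir NE: first cell '.' (not opp) -> no flip
Dir W: opp run (3,4) capped by B -> flip
Dir E: first cell '.' (not opp) -> no flip
Dir SW: opp run (4,4) (5,3) (6,2), next='.' -> no flip
Dir S: first cell '.' (not opp) -> no flip
Dir SE: first cell '.' (not opp) -> no flip
All flips: (3,4)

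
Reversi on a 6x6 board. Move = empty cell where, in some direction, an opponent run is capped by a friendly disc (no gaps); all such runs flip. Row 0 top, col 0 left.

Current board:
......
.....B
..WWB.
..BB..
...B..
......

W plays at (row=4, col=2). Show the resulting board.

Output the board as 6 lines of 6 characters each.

Place W at (4,2); scan 8 dirs for brackets.
Dir NW: first cell '.' (not opp) -> no flip
Dir N: opp run (3,2) capped by W -> flip
Dir NE: opp run (3,3) (2,4) (1,5), next=edge -> no flip
Dir W: first cell '.' (not opp) -> no flip
Dir E: opp run (4,3), next='.' -> no flip
Dir SW: first cell '.' (not opp) -> no flip
Dir S: first cell '.' (not opp) -> no flip
Dir SE: first cell '.' (not opp) -> no flip
All flips: (3,2)

Answer: ......
.....B
..WWB.
..WB..
..WB..
......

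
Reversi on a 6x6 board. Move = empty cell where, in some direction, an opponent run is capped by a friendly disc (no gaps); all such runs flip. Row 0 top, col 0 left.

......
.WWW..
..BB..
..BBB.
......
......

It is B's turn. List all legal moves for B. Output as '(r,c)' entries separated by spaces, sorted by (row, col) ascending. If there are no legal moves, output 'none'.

Answer: (0,0) (0,1) (0,2) (0,3) (0,4)

Derivation:
(0,0): flips 1 -> legal
(0,1): flips 1 -> legal
(0,2): flips 1 -> legal
(0,3): flips 1 -> legal
(0,4): flips 1 -> legal
(1,0): no bracket -> illegal
(1,4): no bracket -> illegal
(2,0): no bracket -> illegal
(2,1): no bracket -> illegal
(2,4): no bracket -> illegal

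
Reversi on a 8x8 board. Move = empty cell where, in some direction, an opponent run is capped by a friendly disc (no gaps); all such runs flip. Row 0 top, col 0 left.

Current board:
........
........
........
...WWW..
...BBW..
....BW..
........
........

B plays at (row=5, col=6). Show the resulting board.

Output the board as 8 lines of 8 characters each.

Place B at (5,6); scan 8 dirs for brackets.
Dir NW: opp run (4,5) (3,4), next='.' -> no flip
Dir N: first cell '.' (not opp) -> no flip
Dir NE: first cell '.' (not opp) -> no flip
Dir W: opp run (5,5) capped by B -> flip
Dir E: first cell '.' (not opp) -> no flip
Dir SW: first cell '.' (not opp) -> no flip
Dir S: first cell '.' (not opp) -> no flip
Dir SE: first cell '.' (not opp) -> no flip
All flips: (5,5)

Answer: ........
........
........
...WWW..
...BBW..
....BBB.
........
........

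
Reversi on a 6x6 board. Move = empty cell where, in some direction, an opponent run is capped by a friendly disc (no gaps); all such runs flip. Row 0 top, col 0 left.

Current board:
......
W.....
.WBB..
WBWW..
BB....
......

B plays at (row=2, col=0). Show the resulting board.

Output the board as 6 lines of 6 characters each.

Place B at (2,0); scan 8 dirs for brackets.
Dir NW: edge -> no flip
Dir N: opp run (1,0), next='.' -> no flip
Dir NE: first cell '.' (not opp) -> no flip
Dir W: edge -> no flip
Dir E: opp run (2,1) capped by B -> flip
Dir SW: edge -> no flip
Dir S: opp run (3,0) capped by B -> flip
Dir SE: first cell 'B' (not opp) -> no flip
All flips: (2,1) (3,0)

Answer: ......
W.....
BBBB..
BBWW..
BB....
......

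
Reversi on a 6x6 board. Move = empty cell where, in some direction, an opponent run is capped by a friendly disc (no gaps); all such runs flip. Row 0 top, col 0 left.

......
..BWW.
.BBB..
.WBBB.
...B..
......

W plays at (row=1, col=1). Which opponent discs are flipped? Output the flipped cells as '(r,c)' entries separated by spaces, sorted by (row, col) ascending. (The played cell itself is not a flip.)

Answer: (1,2) (2,1)

Derivation:
Dir NW: first cell '.' (not opp) -> no flip
Dir N: first cell '.' (not opp) -> no flip
Dir NE: first cell '.' (not opp) -> no flip
Dir W: first cell '.' (not opp) -> no flip
Dir E: opp run (1,2) capped by W -> flip
Dir SW: first cell '.' (not opp) -> no flip
Dir S: opp run (2,1) capped by W -> flip
Dir SE: opp run (2,2) (3,3), next='.' -> no flip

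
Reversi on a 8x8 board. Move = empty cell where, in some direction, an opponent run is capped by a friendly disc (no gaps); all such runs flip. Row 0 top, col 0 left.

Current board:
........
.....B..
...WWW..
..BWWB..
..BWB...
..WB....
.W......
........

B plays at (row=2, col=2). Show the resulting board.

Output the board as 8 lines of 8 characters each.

Answer: ........
.....B..
..BWWW..
..BBWB..
..BWB...
..WB....
.W......
........

Derivation:
Place B at (2,2); scan 8 dirs for brackets.
Dir NW: first cell '.' (not opp) -> no flip
Dir N: first cell '.' (not opp) -> no flip
Dir NE: first cell '.' (not opp) -> no flip
Dir W: first cell '.' (not opp) -> no flip
Dir E: opp run (2,3) (2,4) (2,5), next='.' -> no flip
Dir SW: first cell '.' (not opp) -> no flip
Dir S: first cell 'B' (not opp) -> no flip
Dir SE: opp run (3,3) capped by B -> flip
All flips: (3,3)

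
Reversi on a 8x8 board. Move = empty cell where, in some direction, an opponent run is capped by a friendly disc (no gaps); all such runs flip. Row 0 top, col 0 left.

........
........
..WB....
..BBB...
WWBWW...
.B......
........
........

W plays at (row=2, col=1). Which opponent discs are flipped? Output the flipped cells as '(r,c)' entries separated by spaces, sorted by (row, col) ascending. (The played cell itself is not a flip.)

Dir NW: first cell '.' (not opp) -> no flip
Dir N: first cell '.' (not opp) -> no flip
Dir NE: first cell '.' (not opp) -> no flip
Dir W: first cell '.' (not opp) -> no flip
Dir E: first cell 'W' (not opp) -> no flip
Dir SW: first cell '.' (not opp) -> no flip
Dir S: first cell '.' (not opp) -> no flip
Dir SE: opp run (3,2) capped by W -> flip

Answer: (3,2)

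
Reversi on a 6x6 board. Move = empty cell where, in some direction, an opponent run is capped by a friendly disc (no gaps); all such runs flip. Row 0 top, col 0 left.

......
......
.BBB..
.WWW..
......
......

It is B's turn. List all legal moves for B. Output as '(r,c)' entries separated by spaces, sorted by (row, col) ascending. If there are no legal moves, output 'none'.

(2,0): no bracket -> illegal
(2,4): no bracket -> illegal
(3,0): no bracket -> illegal
(3,4): no bracket -> illegal
(4,0): flips 1 -> legal
(4,1): flips 2 -> legal
(4,2): flips 1 -> legal
(4,3): flips 2 -> legal
(4,4): flips 1 -> legal

Answer: (4,0) (4,1) (4,2) (4,3) (4,4)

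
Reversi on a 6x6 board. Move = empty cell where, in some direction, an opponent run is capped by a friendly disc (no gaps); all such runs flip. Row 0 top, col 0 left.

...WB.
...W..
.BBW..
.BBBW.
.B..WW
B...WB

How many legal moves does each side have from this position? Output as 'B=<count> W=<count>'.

-- B to move --
(0,2): flips 1 -> legal
(1,2): no bracket -> illegal
(1,4): flips 1 -> legal
(2,4): flips 1 -> legal
(2,5): no bracket -> illegal
(3,5): flips 2 -> legal
(4,3): no bracket -> illegal
(5,3): flips 1 -> legal
B mobility = 5
-- W to move --
(0,5): flips 1 -> legal
(1,0): no bracket -> illegal
(1,1): flips 2 -> legal
(1,2): no bracket -> illegal
(1,4): no bracket -> illegal
(1,5): no bracket -> illegal
(2,0): flips 2 -> legal
(2,4): no bracket -> illegal
(3,0): flips 3 -> legal
(4,0): flips 2 -> legal
(4,2): no bracket -> illegal
(4,3): flips 1 -> legal
(5,1): no bracket -> illegal
(5,2): no bracket -> illegal
W mobility = 6

Answer: B=5 W=6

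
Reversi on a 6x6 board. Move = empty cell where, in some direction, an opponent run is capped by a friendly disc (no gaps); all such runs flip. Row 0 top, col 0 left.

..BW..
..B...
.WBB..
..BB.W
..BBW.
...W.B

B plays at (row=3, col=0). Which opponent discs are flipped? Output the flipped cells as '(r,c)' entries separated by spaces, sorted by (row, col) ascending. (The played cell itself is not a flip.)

Dir NW: edge -> no flip
Dir N: first cell '.' (not opp) -> no flip
Dir NE: opp run (2,1) capped by B -> flip
Dir W: edge -> no flip
Dir E: first cell '.' (not opp) -> no flip
Dir SW: edge -> no flip
Dir S: first cell '.' (not opp) -> no flip
Dir SE: first cell '.' (not opp) -> no flip

Answer: (2,1)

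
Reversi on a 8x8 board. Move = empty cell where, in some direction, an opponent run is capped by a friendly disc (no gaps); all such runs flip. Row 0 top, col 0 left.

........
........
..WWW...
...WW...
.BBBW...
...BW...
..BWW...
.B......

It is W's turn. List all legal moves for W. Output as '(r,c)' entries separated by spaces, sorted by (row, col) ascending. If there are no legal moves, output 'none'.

(3,0): no bracket -> illegal
(3,1): flips 2 -> legal
(3,2): flips 1 -> legal
(4,0): flips 3 -> legal
(5,0): no bracket -> illegal
(5,1): flips 1 -> legal
(5,2): flips 2 -> legal
(6,0): no bracket -> illegal
(6,1): flips 1 -> legal
(7,0): no bracket -> illegal
(7,2): no bracket -> illegal
(7,3): no bracket -> illegal

Answer: (3,1) (3,2) (4,0) (5,1) (5,2) (6,1)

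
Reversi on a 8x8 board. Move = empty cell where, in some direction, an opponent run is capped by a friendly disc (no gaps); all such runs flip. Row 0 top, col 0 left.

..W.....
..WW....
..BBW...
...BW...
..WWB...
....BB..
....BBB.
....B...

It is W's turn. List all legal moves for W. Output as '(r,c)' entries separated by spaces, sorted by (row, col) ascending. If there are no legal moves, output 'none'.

(1,1): no bracket -> illegal
(1,4): no bracket -> illegal
(2,1): flips 2 -> legal
(3,1): flips 1 -> legal
(3,2): flips 2 -> legal
(3,5): no bracket -> illegal
(4,5): flips 1 -> legal
(4,6): no bracket -> illegal
(5,3): no bracket -> illegal
(5,6): no bracket -> illegal
(5,7): no bracket -> illegal
(6,3): no bracket -> illegal
(6,7): no bracket -> illegal
(7,3): no bracket -> illegal
(7,5): no bracket -> illegal
(7,6): flips 2 -> legal
(7,7): no bracket -> illegal

Answer: (2,1) (3,1) (3,2) (4,5) (7,6)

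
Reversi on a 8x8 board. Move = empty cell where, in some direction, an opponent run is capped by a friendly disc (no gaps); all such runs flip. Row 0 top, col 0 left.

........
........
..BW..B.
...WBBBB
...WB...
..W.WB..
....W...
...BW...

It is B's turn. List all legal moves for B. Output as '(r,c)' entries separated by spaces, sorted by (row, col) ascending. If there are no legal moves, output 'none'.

(1,2): flips 1 -> legal
(1,3): no bracket -> illegal
(1,4): no bracket -> illegal
(2,4): flips 1 -> legal
(3,2): flips 1 -> legal
(4,1): no bracket -> illegal
(4,2): flips 1 -> legal
(4,5): no bracket -> illegal
(5,1): no bracket -> illegal
(5,3): flips 1 -> legal
(6,1): flips 2 -> legal
(6,2): no bracket -> illegal
(6,3): no bracket -> illegal
(6,5): no bracket -> illegal
(7,5): flips 1 -> legal

Answer: (1,2) (2,4) (3,2) (4,2) (5,3) (6,1) (7,5)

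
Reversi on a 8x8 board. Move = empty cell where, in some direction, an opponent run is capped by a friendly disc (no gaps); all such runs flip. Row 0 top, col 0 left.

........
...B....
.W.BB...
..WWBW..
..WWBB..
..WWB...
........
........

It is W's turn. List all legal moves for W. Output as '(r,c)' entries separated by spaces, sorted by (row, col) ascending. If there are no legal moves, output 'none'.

Answer: (0,2) (0,3) (1,4) (1,5) (2,5) (4,6) (5,5) (6,5)

Derivation:
(0,2): flips 2 -> legal
(0,3): flips 2 -> legal
(0,4): no bracket -> illegal
(1,2): no bracket -> illegal
(1,4): flips 1 -> legal
(1,5): flips 1 -> legal
(2,2): no bracket -> illegal
(2,5): flips 1 -> legal
(3,6): no bracket -> illegal
(4,6): flips 2 -> legal
(5,5): flips 3 -> legal
(5,6): no bracket -> illegal
(6,3): no bracket -> illegal
(6,4): no bracket -> illegal
(6,5): flips 1 -> legal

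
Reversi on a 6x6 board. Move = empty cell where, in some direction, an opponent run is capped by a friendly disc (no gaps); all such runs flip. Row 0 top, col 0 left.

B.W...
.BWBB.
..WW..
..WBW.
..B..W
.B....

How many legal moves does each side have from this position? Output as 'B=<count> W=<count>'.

-- B to move --
(0,1): no bracket -> illegal
(0,3): no bracket -> illegal
(2,1): no bracket -> illegal
(2,4): no bracket -> illegal
(2,5): no bracket -> illegal
(3,1): flips 2 -> legal
(3,5): flips 1 -> legal
(4,1): flips 2 -> legal
(4,3): no bracket -> illegal
(4,4): no bracket -> illegal
(5,4): no bracket -> illegal
(5,5): no bracket -> illegal
B mobility = 3
-- W to move --
(0,1): no bracket -> illegal
(0,3): flips 1 -> legal
(0,4): flips 1 -> legal
(0,5): flips 1 -> legal
(1,0): flips 1 -> legal
(1,5): flips 2 -> legal
(2,0): flips 1 -> legal
(2,1): no bracket -> illegal
(2,4): flips 1 -> legal
(2,5): no bracket -> illegal
(3,1): no bracket -> illegal
(4,0): no bracket -> illegal
(4,1): no bracket -> illegal
(4,3): flips 1 -> legal
(4,4): flips 1 -> legal
(5,0): no bracket -> illegal
(5,2): flips 1 -> legal
(5,3): no bracket -> illegal
W mobility = 10

Answer: B=3 W=10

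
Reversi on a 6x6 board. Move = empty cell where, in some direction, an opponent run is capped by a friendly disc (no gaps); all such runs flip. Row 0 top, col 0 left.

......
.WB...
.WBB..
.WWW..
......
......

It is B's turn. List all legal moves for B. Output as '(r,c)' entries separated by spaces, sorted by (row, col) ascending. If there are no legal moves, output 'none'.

(0,0): flips 1 -> legal
(0,1): no bracket -> illegal
(0,2): no bracket -> illegal
(1,0): flips 1 -> legal
(2,0): flips 1 -> legal
(2,4): no bracket -> illegal
(3,0): flips 1 -> legal
(3,4): no bracket -> illegal
(4,0): flips 1 -> legal
(4,1): flips 1 -> legal
(4,2): flips 1 -> legal
(4,3): flips 1 -> legal
(4,4): flips 1 -> legal

Answer: (0,0) (1,0) (2,0) (3,0) (4,0) (4,1) (4,2) (4,3) (4,4)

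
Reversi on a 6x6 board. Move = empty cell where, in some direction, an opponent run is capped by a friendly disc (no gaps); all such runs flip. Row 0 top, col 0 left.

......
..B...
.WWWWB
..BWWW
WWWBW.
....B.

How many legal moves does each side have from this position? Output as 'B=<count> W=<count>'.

-- B to move --
(1,0): flips 1 -> legal
(1,1): no bracket -> illegal
(1,3): flips 2 -> legal
(1,4): flips 4 -> legal
(1,5): no bracket -> illegal
(2,0): flips 4 -> legal
(3,0): flips 1 -> legal
(3,1): no bracket -> illegal
(4,5): flips 4 -> legal
(5,0): flips 1 -> legal
(5,1): no bracket -> illegal
(5,2): flips 1 -> legal
(5,3): no bracket -> illegal
(5,5): no bracket -> illegal
B mobility = 8
-- W to move --
(0,1): flips 1 -> legal
(0,2): flips 1 -> legal
(0,3): flips 1 -> legal
(1,1): no bracket -> illegal
(1,3): no bracket -> illegal
(1,4): no bracket -> illegal
(1,5): flips 1 -> legal
(3,1): flips 1 -> legal
(4,5): no bracket -> illegal
(5,2): flips 1 -> legal
(5,3): flips 1 -> legal
(5,5): no bracket -> illegal
W mobility = 7

Answer: B=8 W=7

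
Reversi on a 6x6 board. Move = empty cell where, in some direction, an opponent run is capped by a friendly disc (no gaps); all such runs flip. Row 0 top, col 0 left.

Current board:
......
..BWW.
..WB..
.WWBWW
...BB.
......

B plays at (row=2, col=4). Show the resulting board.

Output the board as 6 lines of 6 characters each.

Place B at (2,4); scan 8 dirs for brackets.
Dir NW: opp run (1,3), next='.' -> no flip
Dir N: opp run (1,4), next='.' -> no flip
Dir NE: first cell '.' (not opp) -> no flip
Dir W: first cell 'B' (not opp) -> no flip
Dir E: first cell '.' (not opp) -> no flip
Dir SW: first cell 'B' (not opp) -> no flip
Dir S: opp run (3,4) capped by B -> flip
Dir SE: opp run (3,5), next=edge -> no flip
All flips: (3,4)

Answer: ......
..BWW.
..WBB.
.WWBBW
...BB.
......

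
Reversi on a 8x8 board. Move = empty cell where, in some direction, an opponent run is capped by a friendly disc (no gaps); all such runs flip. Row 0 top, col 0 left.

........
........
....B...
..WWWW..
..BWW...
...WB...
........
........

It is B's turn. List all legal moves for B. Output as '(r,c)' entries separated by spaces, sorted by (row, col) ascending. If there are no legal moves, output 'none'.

Answer: (2,1) (2,2) (4,5) (4,6) (5,2) (6,4)

Derivation:
(2,1): flips 2 -> legal
(2,2): flips 1 -> legal
(2,3): no bracket -> illegal
(2,5): no bracket -> illegal
(2,6): no bracket -> illegal
(3,1): no bracket -> illegal
(3,6): no bracket -> illegal
(4,1): no bracket -> illegal
(4,5): flips 2 -> legal
(4,6): flips 1 -> legal
(5,2): flips 1 -> legal
(5,5): no bracket -> illegal
(6,2): no bracket -> illegal
(6,3): no bracket -> illegal
(6,4): flips 1 -> legal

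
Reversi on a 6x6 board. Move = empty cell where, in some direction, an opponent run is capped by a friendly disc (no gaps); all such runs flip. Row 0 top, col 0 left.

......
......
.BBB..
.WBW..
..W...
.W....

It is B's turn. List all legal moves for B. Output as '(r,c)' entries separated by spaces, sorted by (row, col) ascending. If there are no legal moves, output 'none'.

Answer: (3,0) (3,4) (4,0) (4,1) (4,3) (4,4) (5,2)

Derivation:
(2,0): no bracket -> illegal
(2,4): no bracket -> illegal
(3,0): flips 1 -> legal
(3,4): flips 1 -> legal
(4,0): flips 1 -> legal
(4,1): flips 1 -> legal
(4,3): flips 1 -> legal
(4,4): flips 1 -> legal
(5,0): no bracket -> illegal
(5,2): flips 1 -> legal
(5,3): no bracket -> illegal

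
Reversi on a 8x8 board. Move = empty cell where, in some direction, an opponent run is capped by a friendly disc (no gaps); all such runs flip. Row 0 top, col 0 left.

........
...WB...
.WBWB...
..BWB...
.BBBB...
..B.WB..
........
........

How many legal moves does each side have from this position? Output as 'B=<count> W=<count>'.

-- B to move --
(0,2): flips 1 -> legal
(0,3): flips 3 -> legal
(0,4): flips 1 -> legal
(1,0): flips 1 -> legal
(1,1): no bracket -> illegal
(1,2): flips 2 -> legal
(2,0): flips 1 -> legal
(3,0): no bracket -> illegal
(3,1): no bracket -> illegal
(4,5): no bracket -> illegal
(5,3): flips 1 -> legal
(6,3): no bracket -> illegal
(6,4): flips 1 -> legal
(6,5): flips 1 -> legal
B mobility = 9
-- W to move --
(0,3): no bracket -> illegal
(0,4): flips 4 -> legal
(0,5): flips 1 -> legal
(1,1): flips 1 -> legal
(1,2): no bracket -> illegal
(1,5): flips 2 -> legal
(2,5): flips 1 -> legal
(3,0): no bracket -> illegal
(3,1): flips 2 -> legal
(3,5): flips 2 -> legal
(4,0): no bracket -> illegal
(4,5): flips 1 -> legal
(4,6): no bracket -> illegal
(5,0): flips 2 -> legal
(5,1): flips 1 -> legal
(5,3): flips 1 -> legal
(5,6): flips 1 -> legal
(6,1): no bracket -> illegal
(6,2): no bracket -> illegal
(6,3): no bracket -> illegal
(6,4): no bracket -> illegal
(6,5): no bracket -> illegal
(6,6): flips 2 -> legal
W mobility = 13

Answer: B=9 W=13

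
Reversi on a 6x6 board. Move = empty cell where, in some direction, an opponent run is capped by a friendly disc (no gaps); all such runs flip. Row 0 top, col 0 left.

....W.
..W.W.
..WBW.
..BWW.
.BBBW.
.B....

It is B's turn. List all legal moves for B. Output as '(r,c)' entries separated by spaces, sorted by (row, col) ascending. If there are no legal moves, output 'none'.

Answer: (0,1) (0,2) (0,5) (1,5) (2,1) (2,5) (3,5) (4,5)

Derivation:
(0,1): flips 1 -> legal
(0,2): flips 2 -> legal
(0,3): no bracket -> illegal
(0,5): flips 1 -> legal
(1,1): no bracket -> illegal
(1,3): no bracket -> illegal
(1,5): flips 2 -> legal
(2,1): flips 1 -> legal
(2,5): flips 2 -> legal
(3,1): no bracket -> illegal
(3,5): flips 2 -> legal
(4,5): flips 2 -> legal
(5,3): no bracket -> illegal
(5,4): no bracket -> illegal
(5,5): no bracket -> illegal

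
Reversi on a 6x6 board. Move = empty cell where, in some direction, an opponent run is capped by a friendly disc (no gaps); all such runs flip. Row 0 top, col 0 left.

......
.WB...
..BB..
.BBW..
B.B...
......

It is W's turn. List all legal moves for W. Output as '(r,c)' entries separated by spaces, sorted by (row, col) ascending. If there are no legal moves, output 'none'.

Answer: (1,3) (3,0) (5,1)

Derivation:
(0,1): no bracket -> illegal
(0,2): no bracket -> illegal
(0,3): no bracket -> illegal
(1,3): flips 2 -> legal
(1,4): no bracket -> illegal
(2,0): no bracket -> illegal
(2,1): no bracket -> illegal
(2,4): no bracket -> illegal
(3,0): flips 2 -> legal
(3,4): no bracket -> illegal
(4,1): no bracket -> illegal
(4,3): no bracket -> illegal
(5,0): no bracket -> illegal
(5,1): flips 1 -> legal
(5,2): no bracket -> illegal
(5,3): no bracket -> illegal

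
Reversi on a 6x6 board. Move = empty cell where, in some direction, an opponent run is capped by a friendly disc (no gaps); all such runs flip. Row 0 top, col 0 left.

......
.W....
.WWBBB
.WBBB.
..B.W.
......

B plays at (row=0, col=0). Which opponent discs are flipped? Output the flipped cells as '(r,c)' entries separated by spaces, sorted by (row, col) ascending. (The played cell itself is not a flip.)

Dir NW: edge -> no flip
Dir N: edge -> no flip
Dir NE: edge -> no flip
Dir W: edge -> no flip
Dir E: first cell '.' (not opp) -> no flip
Dir SW: edge -> no flip
Dir S: first cell '.' (not opp) -> no flip
Dir SE: opp run (1,1) (2,2) capped by B -> flip

Answer: (1,1) (2,2)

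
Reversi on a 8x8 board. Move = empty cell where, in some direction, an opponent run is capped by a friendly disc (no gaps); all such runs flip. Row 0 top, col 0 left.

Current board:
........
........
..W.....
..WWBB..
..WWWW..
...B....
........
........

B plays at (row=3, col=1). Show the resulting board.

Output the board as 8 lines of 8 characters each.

Answer: ........
........
..W.....
.BBBBB..
..BWWW..
...B....
........
........

Derivation:
Place B at (3,1); scan 8 dirs for brackets.
Dir NW: first cell '.' (not opp) -> no flip
Dir N: first cell '.' (not opp) -> no flip
Dir NE: opp run (2,2), next='.' -> no flip
Dir W: first cell '.' (not opp) -> no flip
Dir E: opp run (3,2) (3,3) capped by B -> flip
Dir SW: first cell '.' (not opp) -> no flip
Dir S: first cell '.' (not opp) -> no flip
Dir SE: opp run (4,2) capped by B -> flip
All flips: (3,2) (3,3) (4,2)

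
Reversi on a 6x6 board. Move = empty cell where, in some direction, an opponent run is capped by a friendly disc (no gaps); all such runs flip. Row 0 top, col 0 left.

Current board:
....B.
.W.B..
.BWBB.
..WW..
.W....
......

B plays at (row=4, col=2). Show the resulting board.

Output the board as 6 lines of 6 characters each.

Answer: ....B.
.W.B..
.BWBB.
..WB..
.WB...
......

Derivation:
Place B at (4,2); scan 8 dirs for brackets.
Dir NW: first cell '.' (not opp) -> no flip
Dir N: opp run (3,2) (2,2), next='.' -> no flip
Dir NE: opp run (3,3) capped by B -> flip
Dir W: opp run (4,1), next='.' -> no flip
Dir E: first cell '.' (not opp) -> no flip
Dir SW: first cell '.' (not opp) -> no flip
Dir S: first cell '.' (not opp) -> no flip
Dir SE: first cell '.' (not opp) -> no flip
All flips: (3,3)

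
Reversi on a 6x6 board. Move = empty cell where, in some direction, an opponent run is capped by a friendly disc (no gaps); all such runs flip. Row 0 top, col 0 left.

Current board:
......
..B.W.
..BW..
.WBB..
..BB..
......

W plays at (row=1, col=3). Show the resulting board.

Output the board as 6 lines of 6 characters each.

Answer: ......
..BWW.
..WW..
.WBB..
..BB..
......

Derivation:
Place W at (1,3); scan 8 dirs for brackets.
Dir NW: first cell '.' (not opp) -> no flip
Dir N: first cell '.' (not opp) -> no flip
Dir NE: first cell '.' (not opp) -> no flip
Dir W: opp run (1,2), next='.' -> no flip
Dir E: first cell 'W' (not opp) -> no flip
Dir SW: opp run (2,2) capped by W -> flip
Dir S: first cell 'W' (not opp) -> no flip
Dir SE: first cell '.' (not opp) -> no flip
All flips: (2,2)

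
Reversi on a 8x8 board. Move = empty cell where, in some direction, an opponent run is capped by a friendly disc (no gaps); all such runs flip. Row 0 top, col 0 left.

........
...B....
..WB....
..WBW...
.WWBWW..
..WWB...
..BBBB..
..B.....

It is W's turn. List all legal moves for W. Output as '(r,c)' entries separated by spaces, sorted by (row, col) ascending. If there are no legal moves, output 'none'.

(0,2): no bracket -> illegal
(0,3): flips 4 -> legal
(0,4): flips 1 -> legal
(1,2): flips 1 -> legal
(1,4): flips 1 -> legal
(2,4): flips 2 -> legal
(5,1): no bracket -> illegal
(5,5): flips 1 -> legal
(5,6): no bracket -> illegal
(6,1): no bracket -> illegal
(6,6): no bracket -> illegal
(7,1): flips 1 -> legal
(7,3): flips 1 -> legal
(7,4): flips 3 -> legal
(7,5): flips 1 -> legal
(7,6): flips 3 -> legal

Answer: (0,3) (0,4) (1,2) (1,4) (2,4) (5,5) (7,1) (7,3) (7,4) (7,5) (7,6)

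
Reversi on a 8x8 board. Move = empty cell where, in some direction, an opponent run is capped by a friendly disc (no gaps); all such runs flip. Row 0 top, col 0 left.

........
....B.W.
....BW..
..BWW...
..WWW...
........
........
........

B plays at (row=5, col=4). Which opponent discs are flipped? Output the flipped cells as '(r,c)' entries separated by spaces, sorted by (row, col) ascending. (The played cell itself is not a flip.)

Dir NW: opp run (4,3) capped by B -> flip
Dir N: opp run (4,4) (3,4) capped by B -> flip
Dir NE: first cell '.' (not opp) -> no flip
Dir W: first cell '.' (not opp) -> no flip
Dir E: first cell '.' (not opp) -> no flip
Dir SW: first cell '.' (not opp) -> no flip
Dir S: first cell '.' (not opp) -> no flip
Dir SE: first cell '.' (not opp) -> no flip

Answer: (3,4) (4,3) (4,4)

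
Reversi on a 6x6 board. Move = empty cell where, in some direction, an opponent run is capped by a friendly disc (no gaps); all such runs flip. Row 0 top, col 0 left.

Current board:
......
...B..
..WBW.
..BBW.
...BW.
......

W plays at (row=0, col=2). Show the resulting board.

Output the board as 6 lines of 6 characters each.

Answer: ..W...
...W..
..WBW.
..BBW.
...BW.
......

Derivation:
Place W at (0,2); scan 8 dirs for brackets.
Dir NW: edge -> no flip
Dir N: edge -> no flip
Dir NE: edge -> no flip
Dir W: first cell '.' (not opp) -> no flip
Dir E: first cell '.' (not opp) -> no flip
Dir SW: first cell '.' (not opp) -> no flip
Dir S: first cell '.' (not opp) -> no flip
Dir SE: opp run (1,3) capped by W -> flip
All flips: (1,3)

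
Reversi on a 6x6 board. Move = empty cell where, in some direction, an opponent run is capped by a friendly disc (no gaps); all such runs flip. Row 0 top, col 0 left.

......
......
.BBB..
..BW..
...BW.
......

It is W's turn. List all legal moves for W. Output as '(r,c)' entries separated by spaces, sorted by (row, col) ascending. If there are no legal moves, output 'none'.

(1,0): no bracket -> illegal
(1,1): flips 1 -> legal
(1,2): no bracket -> illegal
(1,3): flips 1 -> legal
(1,4): no bracket -> illegal
(2,0): no bracket -> illegal
(2,4): no bracket -> illegal
(3,0): no bracket -> illegal
(3,1): flips 1 -> legal
(3,4): no bracket -> illegal
(4,1): no bracket -> illegal
(4,2): flips 1 -> legal
(5,2): no bracket -> illegal
(5,3): flips 1 -> legal
(5,4): no bracket -> illegal

Answer: (1,1) (1,3) (3,1) (4,2) (5,3)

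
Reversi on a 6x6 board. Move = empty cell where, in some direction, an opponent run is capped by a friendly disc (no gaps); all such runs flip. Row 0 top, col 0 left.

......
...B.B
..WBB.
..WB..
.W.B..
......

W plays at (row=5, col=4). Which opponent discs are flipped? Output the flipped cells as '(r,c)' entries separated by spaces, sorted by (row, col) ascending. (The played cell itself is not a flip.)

Answer: (4,3)

Derivation:
Dir NW: opp run (4,3) capped by W -> flip
Dir N: first cell '.' (not opp) -> no flip
Dir NE: first cell '.' (not opp) -> no flip
Dir W: first cell '.' (not opp) -> no flip
Dir E: first cell '.' (not opp) -> no flip
Dir SW: edge -> no flip
Dir S: edge -> no flip
Dir SE: edge -> no flip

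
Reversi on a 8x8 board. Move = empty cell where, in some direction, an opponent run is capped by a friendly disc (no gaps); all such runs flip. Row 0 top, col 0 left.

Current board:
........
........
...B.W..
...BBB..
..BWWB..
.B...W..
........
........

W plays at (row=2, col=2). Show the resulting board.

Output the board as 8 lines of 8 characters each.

Place W at (2,2); scan 8 dirs for brackets.
Dir NW: first cell '.' (not opp) -> no flip
Dir N: first cell '.' (not opp) -> no flip
Dir NE: first cell '.' (not opp) -> no flip
Dir W: first cell '.' (not opp) -> no flip
Dir E: opp run (2,3), next='.' -> no flip
Dir SW: first cell '.' (not opp) -> no flip
Dir S: first cell '.' (not opp) -> no flip
Dir SE: opp run (3,3) capped by W -> flip
All flips: (3,3)

Answer: ........
........
..WB.W..
...WBB..
..BWWB..
.B...W..
........
........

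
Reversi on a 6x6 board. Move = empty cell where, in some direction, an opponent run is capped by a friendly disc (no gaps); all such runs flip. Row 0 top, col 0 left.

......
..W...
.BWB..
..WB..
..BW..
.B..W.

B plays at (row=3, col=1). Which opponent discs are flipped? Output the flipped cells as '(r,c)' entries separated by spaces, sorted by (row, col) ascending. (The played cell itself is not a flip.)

Answer: (3,2)

Derivation:
Dir NW: first cell '.' (not opp) -> no flip
Dir N: first cell 'B' (not opp) -> no flip
Dir NE: opp run (2,2), next='.' -> no flip
Dir W: first cell '.' (not opp) -> no flip
Dir E: opp run (3,2) capped by B -> flip
Dir SW: first cell '.' (not opp) -> no flip
Dir S: first cell '.' (not opp) -> no flip
Dir SE: first cell 'B' (not opp) -> no flip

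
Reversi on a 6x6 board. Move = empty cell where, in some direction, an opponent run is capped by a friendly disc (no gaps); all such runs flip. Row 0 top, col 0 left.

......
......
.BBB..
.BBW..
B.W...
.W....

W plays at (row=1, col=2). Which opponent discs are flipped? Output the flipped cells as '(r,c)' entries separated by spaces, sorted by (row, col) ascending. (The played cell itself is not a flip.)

Dir NW: first cell '.' (not opp) -> no flip
Dir N: first cell '.' (not opp) -> no flip
Dir NE: first cell '.' (not opp) -> no flip
Dir W: first cell '.' (not opp) -> no flip
Dir E: first cell '.' (not opp) -> no flip
Dir SW: opp run (2,1), next='.' -> no flip
Dir S: opp run (2,2) (3,2) capped by W -> flip
Dir SE: opp run (2,3), next='.' -> no flip

Answer: (2,2) (3,2)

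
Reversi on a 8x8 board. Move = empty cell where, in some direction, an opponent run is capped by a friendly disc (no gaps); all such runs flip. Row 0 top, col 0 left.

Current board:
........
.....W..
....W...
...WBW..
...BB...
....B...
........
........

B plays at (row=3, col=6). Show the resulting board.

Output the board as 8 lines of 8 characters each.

Place B at (3,6); scan 8 dirs for brackets.
Dir NW: first cell '.' (not opp) -> no flip
Dir N: first cell '.' (not opp) -> no flip
Dir NE: first cell '.' (not opp) -> no flip
Dir W: opp run (3,5) capped by B -> flip
Dir E: first cell '.' (not opp) -> no flip
Dir SW: first cell '.' (not opp) -> no flip
Dir S: first cell '.' (not opp) -> no flip
Dir SE: first cell '.' (not opp) -> no flip
All flips: (3,5)

Answer: ........
.....W..
....W...
...WBBB.
...BB...
....B...
........
........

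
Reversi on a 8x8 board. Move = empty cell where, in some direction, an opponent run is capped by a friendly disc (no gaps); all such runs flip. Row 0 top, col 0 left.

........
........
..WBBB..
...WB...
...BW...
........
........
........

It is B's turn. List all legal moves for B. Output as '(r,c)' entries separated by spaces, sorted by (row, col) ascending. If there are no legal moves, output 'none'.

(1,1): no bracket -> illegal
(1,2): no bracket -> illegal
(1,3): no bracket -> illegal
(2,1): flips 1 -> legal
(3,1): no bracket -> illegal
(3,2): flips 1 -> legal
(3,5): no bracket -> illegal
(4,2): flips 1 -> legal
(4,5): flips 1 -> legal
(5,3): no bracket -> illegal
(5,4): flips 1 -> legal
(5,5): no bracket -> illegal

Answer: (2,1) (3,2) (4,2) (4,5) (5,4)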